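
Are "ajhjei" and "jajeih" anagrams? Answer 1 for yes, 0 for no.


Strings: "ajhjei", "jajeih"
Sorted first:  aehijj
Sorted second: aehijj
Sorted forms match => anagrams

1


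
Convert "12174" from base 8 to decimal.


Input: "12174" in base 8
Positional expansion:
  Digit '1' (value 1) x 8^4 = 4096
  Digit '2' (value 2) x 8^3 = 1024
  Digit '1' (value 1) x 8^2 = 64
  Digit '7' (value 7) x 8^1 = 56
  Digit '4' (value 4) x 8^0 = 4
Sum = 5244

5244


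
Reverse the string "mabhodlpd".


Input: mabhodlpd
Reading characters right to left:
  Position 8: 'd'
  Position 7: 'p'
  Position 6: 'l'
  Position 5: 'd'
  Position 4: 'o'
  Position 3: 'h'
  Position 2: 'b'
  Position 1: 'a'
  Position 0: 'm'
Reversed: dpldohbam

dpldohbam


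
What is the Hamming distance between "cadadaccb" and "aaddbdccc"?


Comparing "cadadaccb" and "aaddbdccc" position by position:
  Position 0: 'c' vs 'a' => differ
  Position 1: 'a' vs 'a' => same
  Position 2: 'd' vs 'd' => same
  Position 3: 'a' vs 'd' => differ
  Position 4: 'd' vs 'b' => differ
  Position 5: 'a' vs 'd' => differ
  Position 6: 'c' vs 'c' => same
  Position 7: 'c' vs 'c' => same
  Position 8: 'b' vs 'c' => differ
Total differences (Hamming distance): 5

5


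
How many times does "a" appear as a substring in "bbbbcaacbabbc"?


Searching for "a" in "bbbbcaacbabbc"
Scanning each position:
  Position 0: "b" => no
  Position 1: "b" => no
  Position 2: "b" => no
  Position 3: "b" => no
  Position 4: "c" => no
  Position 5: "a" => MATCH
  Position 6: "a" => MATCH
  Position 7: "c" => no
  Position 8: "b" => no
  Position 9: "a" => MATCH
  Position 10: "b" => no
  Position 11: "b" => no
  Position 12: "c" => no
Total occurrences: 3

3


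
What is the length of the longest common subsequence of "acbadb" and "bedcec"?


LCS of "acbadb" and "bedcec"
DP table:
           b    e    d    c    e    c
      0    0    0    0    0    0    0
  a   0    0    0    0    0    0    0
  c   0    0    0    0    1    1    1
  b   0    1    1    1    1    1    1
  a   0    1    1    1    1    1    1
  d   0    1    1    2    2    2    2
  b   0    1    1    2    2    2    2
LCS length = dp[6][6] = 2

2


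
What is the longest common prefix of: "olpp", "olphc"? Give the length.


Words: olpp, olphc
  Position 0: all 'o' => match
  Position 1: all 'l' => match
  Position 2: all 'p' => match
  Position 3: ('p', 'h') => mismatch, stop
LCP = "olp" (length 3)

3


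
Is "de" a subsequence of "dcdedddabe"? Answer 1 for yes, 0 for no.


Check if "de" is a subsequence of "dcdedddabe"
Greedy scan:
  Position 0 ('d'): matches sub[0] = 'd'
  Position 1 ('c'): no match needed
  Position 2 ('d'): no match needed
  Position 3 ('e'): matches sub[1] = 'e'
  Position 4 ('d'): no match needed
  Position 5 ('d'): no match needed
  Position 6 ('d'): no match needed
  Position 7 ('a'): no match needed
  Position 8 ('b'): no match needed
  Position 9 ('e'): no match needed
All 2 characters matched => is a subsequence

1


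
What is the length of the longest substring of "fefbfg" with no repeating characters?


Input: "fefbfg"
Sliding window (track last position of each char):
  Position 0 ('f'): window [0,0] length 1 -- new best
  Position 1 ('e'): window [0,1] length 2 -- new best
  Position 2 ('f'): repeat (last at 0), move window start to 1
  Position 2 ('f'): window [1,2] length 2
  Position 3 ('b'): window [1,3] length 3 -- new best
  Position 4 ('f'): repeat (last at 2), move window start to 3
  Position 4 ('f'): window [3,4] length 2
  Position 5 ('g'): window [3,5] length 3
Longest substring with no repeats: "efb" with length 3

3


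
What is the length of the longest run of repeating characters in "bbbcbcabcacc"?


Input: "bbbcbcabcacc"
Scanning for longest run:
  Position 1 ('b'): continues run of 'b', length=2
  Position 2 ('b'): continues run of 'b', length=3
  Position 3 ('c'): new char, reset run to 1
  Position 4 ('b'): new char, reset run to 1
  Position 5 ('c'): new char, reset run to 1
  Position 6 ('a'): new char, reset run to 1
  Position 7 ('b'): new char, reset run to 1
  Position 8 ('c'): new char, reset run to 1
  Position 9 ('a'): new char, reset run to 1
  Position 10 ('c'): new char, reset run to 1
  Position 11 ('c'): continues run of 'c', length=2
Longest run: 'b' with length 3

3


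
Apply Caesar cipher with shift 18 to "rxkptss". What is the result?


Caesar cipher: shift "rxkptss" by 18
  'r' (pos 17) + 18 = pos 9 = 'j'
  'x' (pos 23) + 18 = pos 15 = 'p'
  'k' (pos 10) + 18 = pos 2 = 'c'
  'p' (pos 15) + 18 = pos 7 = 'h'
  't' (pos 19) + 18 = pos 11 = 'l'
  's' (pos 18) + 18 = pos 10 = 'k'
  's' (pos 18) + 18 = pos 10 = 'k'
Result: jpchlkk

jpchlkk


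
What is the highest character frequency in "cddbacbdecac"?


Input: cddbacbdecac
Character counts:
  'a': 2
  'b': 2
  'c': 4
  'd': 3
  'e': 1
Maximum frequency: 4

4


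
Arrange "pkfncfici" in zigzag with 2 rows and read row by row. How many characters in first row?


Zigzag "pkfncfici" into 2 rows:
Placing characters:
  'p' => row 0
  'k' => row 1
  'f' => row 0
  'n' => row 1
  'c' => row 0
  'f' => row 1
  'i' => row 0
  'c' => row 1
  'i' => row 0
Rows:
  Row 0: "pfcii"
  Row 1: "knfc"
First row length: 5

5


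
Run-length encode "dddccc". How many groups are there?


Input: dddccc
Scanning for consecutive runs:
  Group 1: 'd' x 3 (positions 0-2)
  Group 2: 'c' x 3 (positions 3-5)
Total groups: 2

2


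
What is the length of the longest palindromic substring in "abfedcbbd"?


Input: "abfedcbbd"
Checking substrings for palindromes:
  [6:8] "bb" (len 2) => palindrome
Longest palindromic substring: "bb" with length 2

2


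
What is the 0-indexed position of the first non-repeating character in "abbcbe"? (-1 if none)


Input: abbcbe
Character frequencies:
  'a': 1
  'b': 3
  'c': 1
  'e': 1
Scanning left to right for freq == 1:
  Position 0 ('a'): unique! => answer = 0

0


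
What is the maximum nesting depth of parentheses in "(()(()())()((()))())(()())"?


Input: "(()(()())()((()))())(()())"
Tracking depth:
  Position 0 '(': depth becomes 1
  Position 1 '(': depth becomes 2
  Position 2 ')': depth becomes 1
  Position 3 '(': depth becomes 2
  Position 4 '(': depth becomes 3
  Position 5 ')': depth becomes 2
  Position 6 '(': depth becomes 3
  Position 7 ')': depth becomes 2
  Position 8 ')': depth becomes 1
  Position 9 '(': depth becomes 2
  Position 10 ')': depth becomes 1
  Position 11 '(': depth becomes 2
  Position 12 '(': depth becomes 3
  Position 13 '(': depth becomes 4
  Position 14 ')': depth becomes 3
  Position 15 ')': depth becomes 2
  Position 16 ')': depth becomes 1
  Position 17 '(': depth becomes 2
  Position 18 ')': depth becomes 1
  Position 19 ')': depth becomes 0
  Position 20 '(': depth becomes 1
  Position 21 '(': depth becomes 2
  Position 22 ')': depth becomes 1
  Position 23 '(': depth becomes 2
  Position 24 ')': depth becomes 1
  Position 25 ')': depth becomes 0
Maximum depth reached: 4

4


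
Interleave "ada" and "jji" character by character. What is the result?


Interleaving "ada" and "jji":
  Position 0: 'a' from first, 'j' from second => "aj"
  Position 1: 'd' from first, 'j' from second => "dj"
  Position 2: 'a' from first, 'i' from second => "ai"
Result: ajdjai

ajdjai


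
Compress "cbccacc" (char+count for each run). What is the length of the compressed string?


Input: cbccacc
Runs:
  'c' x 1 => "c1"
  'b' x 1 => "b1"
  'c' x 2 => "c2"
  'a' x 1 => "a1"
  'c' x 2 => "c2"
Compressed: "c1b1c2a1c2"
Compressed length: 10

10


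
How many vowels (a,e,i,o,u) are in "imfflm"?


Input: imfflm
Checking each character:
  'i' at position 0: vowel (running total: 1)
  'm' at position 1: consonant
  'f' at position 2: consonant
  'f' at position 3: consonant
  'l' at position 4: consonant
  'm' at position 5: consonant
Total vowels: 1

1


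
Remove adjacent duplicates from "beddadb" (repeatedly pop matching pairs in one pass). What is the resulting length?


Input: beddadb
Stack-based adjacent duplicate removal:
  Read 'b': push. Stack: b
  Read 'e': push. Stack: be
  Read 'd': push. Stack: bed
  Read 'd': matches stack top 'd' => pop. Stack: be
  Read 'a': push. Stack: bea
  Read 'd': push. Stack: bead
  Read 'b': push. Stack: beadb
Final stack: "beadb" (length 5)

5


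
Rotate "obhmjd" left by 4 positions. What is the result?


Input: "obhmjd", rotate left by 4
First 4 characters: "obhm"
Remaining characters: "jd"
Concatenate remaining + first: "jd" + "obhm" = "jdobhm"

jdobhm


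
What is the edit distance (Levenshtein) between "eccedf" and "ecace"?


Computing edit distance: "eccedf" -> "ecace"
DP table:
           e    c    a    c    e
      0    1    2    3    4    5
  e   1    0    1    2    3    4
  c   2    1    0    1    2    3
  c   3    2    1    1    1    2
  e   4    3    2    2    2    1
  d   5    4    3    3    3    2
  f   6    5    4    4    4    3
Edit distance = dp[6][5] = 3

3


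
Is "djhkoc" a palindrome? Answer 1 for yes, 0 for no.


Input: djhkoc
Reversed: cokhjd
  Compare pos 0 ('d') with pos 5 ('c'): MISMATCH
  Compare pos 1 ('j') with pos 4 ('o'): MISMATCH
  Compare pos 2 ('h') with pos 3 ('k'): MISMATCH
Result: not a palindrome

0


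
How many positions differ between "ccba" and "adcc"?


Comparing "ccba" and "adcc" position by position:
  Position 0: 'c' vs 'a' => DIFFER
  Position 1: 'c' vs 'd' => DIFFER
  Position 2: 'b' vs 'c' => DIFFER
  Position 3: 'a' vs 'c' => DIFFER
Positions that differ: 4

4


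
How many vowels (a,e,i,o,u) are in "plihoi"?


Input: plihoi
Checking each character:
  'p' at position 0: consonant
  'l' at position 1: consonant
  'i' at position 2: vowel (running total: 1)
  'h' at position 3: consonant
  'o' at position 4: vowel (running total: 2)
  'i' at position 5: vowel (running total: 3)
Total vowels: 3

3


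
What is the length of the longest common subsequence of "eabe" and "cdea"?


LCS of "eabe" and "cdea"
DP table:
           c    d    e    a
      0    0    0    0    0
  e   0    0    0    1    1
  a   0    0    0    1    2
  b   0    0    0    1    2
  e   0    0    0    1    2
LCS length = dp[4][4] = 2

2


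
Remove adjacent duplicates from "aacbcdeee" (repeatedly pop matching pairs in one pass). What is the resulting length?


Input: aacbcdeee
Stack-based adjacent duplicate removal:
  Read 'a': push. Stack: a
  Read 'a': matches stack top 'a' => pop. Stack: (empty)
  Read 'c': push. Stack: c
  Read 'b': push. Stack: cb
  Read 'c': push. Stack: cbc
  Read 'd': push. Stack: cbcd
  Read 'e': push. Stack: cbcde
  Read 'e': matches stack top 'e' => pop. Stack: cbcd
  Read 'e': push. Stack: cbcde
Final stack: "cbcde" (length 5)

5


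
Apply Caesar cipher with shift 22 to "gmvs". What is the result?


Caesar cipher: shift "gmvs" by 22
  'g' (pos 6) + 22 = pos 2 = 'c'
  'm' (pos 12) + 22 = pos 8 = 'i'
  'v' (pos 21) + 22 = pos 17 = 'r'
  's' (pos 18) + 22 = pos 14 = 'o'
Result: ciro

ciro


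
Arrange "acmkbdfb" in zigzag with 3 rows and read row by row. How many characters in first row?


Zigzag "acmkbdfb" into 3 rows:
Placing characters:
  'a' => row 0
  'c' => row 1
  'm' => row 2
  'k' => row 1
  'b' => row 0
  'd' => row 1
  'f' => row 2
  'b' => row 1
Rows:
  Row 0: "ab"
  Row 1: "ckdb"
  Row 2: "mf"
First row length: 2

2


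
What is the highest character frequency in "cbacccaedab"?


Input: cbacccaedab
Character counts:
  'a': 3
  'b': 2
  'c': 4
  'd': 1
  'e': 1
Maximum frequency: 4

4


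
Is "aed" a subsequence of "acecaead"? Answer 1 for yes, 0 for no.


Check if "aed" is a subsequence of "acecaead"
Greedy scan:
  Position 0 ('a'): matches sub[0] = 'a'
  Position 1 ('c'): no match needed
  Position 2 ('e'): matches sub[1] = 'e'
  Position 3 ('c'): no match needed
  Position 4 ('a'): no match needed
  Position 5 ('e'): no match needed
  Position 6 ('a'): no match needed
  Position 7 ('d'): matches sub[2] = 'd'
All 3 characters matched => is a subsequence

1


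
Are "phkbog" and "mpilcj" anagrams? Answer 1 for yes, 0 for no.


Strings: "phkbog", "mpilcj"
Sorted first:  bghkop
Sorted second: cijlmp
Differ at position 0: 'b' vs 'c' => not anagrams

0


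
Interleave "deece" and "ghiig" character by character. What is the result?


Interleaving "deece" and "ghiig":
  Position 0: 'd' from first, 'g' from second => "dg"
  Position 1: 'e' from first, 'h' from second => "eh"
  Position 2: 'e' from first, 'i' from second => "ei"
  Position 3: 'c' from first, 'i' from second => "ci"
  Position 4: 'e' from first, 'g' from second => "eg"
Result: dgeheicieg

dgeheicieg


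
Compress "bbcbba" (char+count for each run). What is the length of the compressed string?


Input: bbcbba
Runs:
  'b' x 2 => "b2"
  'c' x 1 => "c1"
  'b' x 2 => "b2"
  'a' x 1 => "a1"
Compressed: "b2c1b2a1"
Compressed length: 8

8


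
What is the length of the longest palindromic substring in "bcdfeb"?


Input: "bcdfeb"
Checking substrings for palindromes:
  No multi-char palindromic substrings found
Longest palindromic substring: "b" with length 1

1


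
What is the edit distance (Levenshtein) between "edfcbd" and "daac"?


Computing edit distance: "edfcbd" -> "daac"
DP table:
           d    a    a    c
      0    1    2    3    4
  e   1    1    2    3    4
  d   2    1    2    3    4
  f   3    2    2    3    4
  c   4    3    3    3    3
  b   5    4    4    4    4
  d   6    5    5    5    5
Edit distance = dp[6][4] = 5

5


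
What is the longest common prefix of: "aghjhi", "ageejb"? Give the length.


Words: aghjhi, ageejb
  Position 0: all 'a' => match
  Position 1: all 'g' => match
  Position 2: ('h', 'e') => mismatch, stop
LCP = "ag" (length 2)

2


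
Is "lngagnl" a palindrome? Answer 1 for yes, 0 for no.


Input: lngagnl
Reversed: lngagnl
  Compare pos 0 ('l') with pos 6 ('l'): match
  Compare pos 1 ('n') with pos 5 ('n'): match
  Compare pos 2 ('g') with pos 4 ('g'): match
Result: palindrome

1


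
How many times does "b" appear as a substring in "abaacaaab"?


Searching for "b" in "abaacaaab"
Scanning each position:
  Position 0: "a" => no
  Position 1: "b" => MATCH
  Position 2: "a" => no
  Position 3: "a" => no
  Position 4: "c" => no
  Position 5: "a" => no
  Position 6: "a" => no
  Position 7: "a" => no
  Position 8: "b" => MATCH
Total occurrences: 2

2


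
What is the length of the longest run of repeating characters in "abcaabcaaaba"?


Input: "abcaabcaaaba"
Scanning for longest run:
  Position 1 ('b'): new char, reset run to 1
  Position 2 ('c'): new char, reset run to 1
  Position 3 ('a'): new char, reset run to 1
  Position 4 ('a'): continues run of 'a', length=2
  Position 5 ('b'): new char, reset run to 1
  Position 6 ('c'): new char, reset run to 1
  Position 7 ('a'): new char, reset run to 1
  Position 8 ('a'): continues run of 'a', length=2
  Position 9 ('a'): continues run of 'a', length=3
  Position 10 ('b'): new char, reset run to 1
  Position 11 ('a'): new char, reset run to 1
Longest run: 'a' with length 3

3


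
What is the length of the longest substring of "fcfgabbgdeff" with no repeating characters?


Input: "fcfgabbgdeff"
Sliding window (track last position of each char):
  Position 0 ('f'): window [0,0] length 1 -- new best
  Position 1 ('c'): window [0,1] length 2 -- new best
  Position 2 ('f'): repeat (last at 0), move window start to 1
  Position 2 ('f'): window [1,2] length 2
  Position 3 ('g'): window [1,3] length 3 -- new best
  Position 4 ('a'): window [1,4] length 4 -- new best
  Position 5 ('b'): window [1,5] length 5 -- new best
  Position 6 ('b'): repeat (last at 5), move window start to 6
  Position 6 ('b'): window [6,6] length 1
  Position 7 ('g'): window [6,7] length 2
  Position 8 ('d'): window [6,8] length 3
  Position 9 ('e'): window [6,9] length 4
  Position 10 ('f'): window [6,10] length 5
  Position 11 ('f'): repeat (last at 10), move window start to 11
  Position 11 ('f'): window [11,11] length 1
Longest substring with no repeats: "cfgab" with length 5

5


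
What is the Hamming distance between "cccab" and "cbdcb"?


Comparing "cccab" and "cbdcb" position by position:
  Position 0: 'c' vs 'c' => same
  Position 1: 'c' vs 'b' => differ
  Position 2: 'c' vs 'd' => differ
  Position 3: 'a' vs 'c' => differ
  Position 4: 'b' vs 'b' => same
Total differences (Hamming distance): 3

3


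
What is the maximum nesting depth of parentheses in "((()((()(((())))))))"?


Input: "((()((()(((())))))))"
Tracking depth:
  Position 0 '(': depth becomes 1
  Position 1 '(': depth becomes 2
  Position 2 '(': depth becomes 3
  Position 3 ')': depth becomes 2
  Position 4 '(': depth becomes 3
  Position 5 '(': depth becomes 4
  Position 6 '(': depth becomes 5
  Position 7 ')': depth becomes 4
  Position 8 '(': depth becomes 5
  Position 9 '(': depth becomes 6
  Position 10 '(': depth becomes 7
  Position 11 '(': depth becomes 8
  Position 12 ')': depth becomes 7
  Position 13 ')': depth becomes 6
  Position 14 ')': depth becomes 5
  Position 15 ')': depth becomes 4
  Position 16 ')': depth becomes 3
  Position 17 ')': depth becomes 2
  Position 18 ')': depth becomes 1
  Position 19 ')': depth becomes 0
Maximum depth reached: 8

8


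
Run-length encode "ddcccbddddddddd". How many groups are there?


Input: ddcccbddddddddd
Scanning for consecutive runs:
  Group 1: 'd' x 2 (positions 0-1)
  Group 2: 'c' x 3 (positions 2-4)
  Group 3: 'b' x 1 (positions 5-5)
  Group 4: 'd' x 9 (positions 6-14)
Total groups: 4

4


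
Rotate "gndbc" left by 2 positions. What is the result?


Input: "gndbc", rotate left by 2
First 2 characters: "gn"
Remaining characters: "dbc"
Concatenate remaining + first: "dbc" + "gn" = "dbcgn"

dbcgn


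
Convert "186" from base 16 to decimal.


Input: "186" in base 16
Positional expansion:
  Digit '1' (value 1) x 16^2 = 256
  Digit '8' (value 8) x 16^1 = 128
  Digit '6' (value 6) x 16^0 = 6
Sum = 390

390


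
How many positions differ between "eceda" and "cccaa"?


Comparing "eceda" and "cccaa" position by position:
  Position 0: 'e' vs 'c' => DIFFER
  Position 1: 'c' vs 'c' => same
  Position 2: 'e' vs 'c' => DIFFER
  Position 3: 'd' vs 'a' => DIFFER
  Position 4: 'a' vs 'a' => same
Positions that differ: 3

3


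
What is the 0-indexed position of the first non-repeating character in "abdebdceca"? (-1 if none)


Input: abdebdceca
Character frequencies:
  'a': 2
  'b': 2
  'c': 2
  'd': 2
  'e': 2
Scanning left to right for freq == 1:
  Position 0 ('a'): freq=2, skip
  Position 1 ('b'): freq=2, skip
  Position 2 ('d'): freq=2, skip
  Position 3 ('e'): freq=2, skip
  Position 4 ('b'): freq=2, skip
  Position 5 ('d'): freq=2, skip
  Position 6 ('c'): freq=2, skip
  Position 7 ('e'): freq=2, skip
  Position 8 ('c'): freq=2, skip
  Position 9 ('a'): freq=2, skip
  No unique character found => answer = -1

-1


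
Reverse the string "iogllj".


Input: iogllj
Reading characters right to left:
  Position 5: 'j'
  Position 4: 'l'
  Position 3: 'l'
  Position 2: 'g'
  Position 1: 'o'
  Position 0: 'i'
Reversed: jllgoi

jllgoi


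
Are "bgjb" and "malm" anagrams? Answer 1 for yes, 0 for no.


Strings: "bgjb", "malm"
Sorted first:  bbgj
Sorted second: almm
Differ at position 0: 'b' vs 'a' => not anagrams

0


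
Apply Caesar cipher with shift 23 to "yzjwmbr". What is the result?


Caesar cipher: shift "yzjwmbr" by 23
  'y' (pos 24) + 23 = pos 21 = 'v'
  'z' (pos 25) + 23 = pos 22 = 'w'
  'j' (pos 9) + 23 = pos 6 = 'g'
  'w' (pos 22) + 23 = pos 19 = 't'
  'm' (pos 12) + 23 = pos 9 = 'j'
  'b' (pos 1) + 23 = pos 24 = 'y'
  'r' (pos 17) + 23 = pos 14 = 'o'
Result: vwgtjyo

vwgtjyo


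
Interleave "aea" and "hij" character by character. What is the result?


Interleaving "aea" and "hij":
  Position 0: 'a' from first, 'h' from second => "ah"
  Position 1: 'e' from first, 'i' from second => "ei"
  Position 2: 'a' from first, 'j' from second => "aj"
Result: aheiaj

aheiaj


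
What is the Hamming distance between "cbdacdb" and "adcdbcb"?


Comparing "cbdacdb" and "adcdbcb" position by position:
  Position 0: 'c' vs 'a' => differ
  Position 1: 'b' vs 'd' => differ
  Position 2: 'd' vs 'c' => differ
  Position 3: 'a' vs 'd' => differ
  Position 4: 'c' vs 'b' => differ
  Position 5: 'd' vs 'c' => differ
  Position 6: 'b' vs 'b' => same
Total differences (Hamming distance): 6

6


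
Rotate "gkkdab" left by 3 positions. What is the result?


Input: "gkkdab", rotate left by 3
First 3 characters: "gkk"
Remaining characters: "dab"
Concatenate remaining + first: "dab" + "gkk" = "dabgkk"

dabgkk


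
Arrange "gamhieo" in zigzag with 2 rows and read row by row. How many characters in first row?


Zigzag "gamhieo" into 2 rows:
Placing characters:
  'g' => row 0
  'a' => row 1
  'm' => row 0
  'h' => row 1
  'i' => row 0
  'e' => row 1
  'o' => row 0
Rows:
  Row 0: "gmio"
  Row 1: "ahe"
First row length: 4

4


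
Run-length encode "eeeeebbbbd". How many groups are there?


Input: eeeeebbbbd
Scanning for consecutive runs:
  Group 1: 'e' x 5 (positions 0-4)
  Group 2: 'b' x 4 (positions 5-8)
  Group 3: 'd' x 1 (positions 9-9)
Total groups: 3

3


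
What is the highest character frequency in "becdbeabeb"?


Input: becdbeabeb
Character counts:
  'a': 1
  'b': 4
  'c': 1
  'd': 1
  'e': 3
Maximum frequency: 4

4


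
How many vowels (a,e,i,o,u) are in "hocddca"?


Input: hocddca
Checking each character:
  'h' at position 0: consonant
  'o' at position 1: vowel (running total: 1)
  'c' at position 2: consonant
  'd' at position 3: consonant
  'd' at position 4: consonant
  'c' at position 5: consonant
  'a' at position 6: vowel (running total: 2)
Total vowels: 2

2


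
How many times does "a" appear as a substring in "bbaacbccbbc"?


Searching for "a" in "bbaacbccbbc"
Scanning each position:
  Position 0: "b" => no
  Position 1: "b" => no
  Position 2: "a" => MATCH
  Position 3: "a" => MATCH
  Position 4: "c" => no
  Position 5: "b" => no
  Position 6: "c" => no
  Position 7: "c" => no
  Position 8: "b" => no
  Position 9: "b" => no
  Position 10: "c" => no
Total occurrences: 2

2


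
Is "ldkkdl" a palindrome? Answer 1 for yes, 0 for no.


Input: ldkkdl
Reversed: ldkkdl
  Compare pos 0 ('l') with pos 5 ('l'): match
  Compare pos 1 ('d') with pos 4 ('d'): match
  Compare pos 2 ('k') with pos 3 ('k'): match
Result: palindrome

1


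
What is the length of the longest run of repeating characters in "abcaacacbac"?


Input: "abcaacacbac"
Scanning for longest run:
  Position 1 ('b'): new char, reset run to 1
  Position 2 ('c'): new char, reset run to 1
  Position 3 ('a'): new char, reset run to 1
  Position 4 ('a'): continues run of 'a', length=2
  Position 5 ('c'): new char, reset run to 1
  Position 6 ('a'): new char, reset run to 1
  Position 7 ('c'): new char, reset run to 1
  Position 8 ('b'): new char, reset run to 1
  Position 9 ('a'): new char, reset run to 1
  Position 10 ('c'): new char, reset run to 1
Longest run: 'a' with length 2

2


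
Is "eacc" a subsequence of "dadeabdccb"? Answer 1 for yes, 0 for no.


Check if "eacc" is a subsequence of "dadeabdccb"
Greedy scan:
  Position 0 ('d'): no match needed
  Position 1 ('a'): no match needed
  Position 2 ('d'): no match needed
  Position 3 ('e'): matches sub[0] = 'e'
  Position 4 ('a'): matches sub[1] = 'a'
  Position 5 ('b'): no match needed
  Position 6 ('d'): no match needed
  Position 7 ('c'): matches sub[2] = 'c'
  Position 8 ('c'): matches sub[3] = 'c'
  Position 9 ('b'): no match needed
All 4 characters matched => is a subsequence

1


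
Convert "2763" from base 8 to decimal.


Input: "2763" in base 8
Positional expansion:
  Digit '2' (value 2) x 8^3 = 1024
  Digit '7' (value 7) x 8^2 = 448
  Digit '6' (value 6) x 8^1 = 48
  Digit '3' (value 3) x 8^0 = 3
Sum = 1523

1523


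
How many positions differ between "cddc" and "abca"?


Comparing "cddc" and "abca" position by position:
  Position 0: 'c' vs 'a' => DIFFER
  Position 1: 'd' vs 'b' => DIFFER
  Position 2: 'd' vs 'c' => DIFFER
  Position 3: 'c' vs 'a' => DIFFER
Positions that differ: 4

4


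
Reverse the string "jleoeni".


Input: jleoeni
Reading characters right to left:
  Position 6: 'i'
  Position 5: 'n'
  Position 4: 'e'
  Position 3: 'o'
  Position 2: 'e'
  Position 1: 'l'
  Position 0: 'j'
Reversed: ineoelj

ineoelj


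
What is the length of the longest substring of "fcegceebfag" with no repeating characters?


Input: "fcegceebfag"
Sliding window (track last position of each char):
  Position 0 ('f'): window [0,0] length 1 -- new best
  Position 1 ('c'): window [0,1] length 2 -- new best
  Position 2 ('e'): window [0,2] length 3 -- new best
  Position 3 ('g'): window [0,3] length 4 -- new best
  Position 4 ('c'): repeat (last at 1), move window start to 2
  Position 4 ('c'): window [2,4] length 3
  Position 5 ('e'): repeat (last at 2), move window start to 3
  Position 5 ('e'): window [3,5] length 3
  Position 6 ('e'): repeat (last at 5), move window start to 6
  Position 6 ('e'): window [6,6] length 1
  Position 7 ('b'): window [6,7] length 2
  Position 8 ('f'): window [6,8] length 3
  Position 9 ('a'): window [6,9] length 4
  Position 10 ('g'): window [6,10] length 5 -- new best
Longest substring with no repeats: "ebfag" with length 5

5


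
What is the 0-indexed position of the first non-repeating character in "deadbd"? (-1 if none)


Input: deadbd
Character frequencies:
  'a': 1
  'b': 1
  'd': 3
  'e': 1
Scanning left to right for freq == 1:
  Position 0 ('d'): freq=3, skip
  Position 1 ('e'): unique! => answer = 1

1


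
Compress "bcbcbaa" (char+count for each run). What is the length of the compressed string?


Input: bcbcbaa
Runs:
  'b' x 1 => "b1"
  'c' x 1 => "c1"
  'b' x 1 => "b1"
  'c' x 1 => "c1"
  'b' x 1 => "b1"
  'a' x 2 => "a2"
Compressed: "b1c1b1c1b1a2"
Compressed length: 12

12


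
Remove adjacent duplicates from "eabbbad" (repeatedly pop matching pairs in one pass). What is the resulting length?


Input: eabbbad
Stack-based adjacent duplicate removal:
  Read 'e': push. Stack: e
  Read 'a': push. Stack: ea
  Read 'b': push. Stack: eab
  Read 'b': matches stack top 'b' => pop. Stack: ea
  Read 'b': push. Stack: eab
  Read 'a': push. Stack: eaba
  Read 'd': push. Stack: eabad
Final stack: "eabad" (length 5)

5


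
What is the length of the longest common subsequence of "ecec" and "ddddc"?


LCS of "ecec" and "ddddc"
DP table:
           d    d    d    d    c
      0    0    0    0    0    0
  e   0    0    0    0    0    0
  c   0    0    0    0    0    1
  e   0    0    0    0    0    1
  c   0    0    0    0    0    1
LCS length = dp[4][5] = 1

1


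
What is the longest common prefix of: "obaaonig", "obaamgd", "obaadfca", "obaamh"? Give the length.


Words: obaaonig, obaamgd, obaadfca, obaamh
  Position 0: all 'o' => match
  Position 1: all 'b' => match
  Position 2: all 'a' => match
  Position 3: all 'a' => match
  Position 4: ('o', 'm', 'd', 'm') => mismatch, stop
LCP = "obaa" (length 4)

4


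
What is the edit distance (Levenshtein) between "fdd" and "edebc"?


Computing edit distance: "fdd" -> "edebc"
DP table:
           e    d    e    b    c
      0    1    2    3    4    5
  f   1    1    2    3    4    5
  d   2    2    1    2    3    4
  d   3    3    2    2    3    4
Edit distance = dp[3][5] = 4

4


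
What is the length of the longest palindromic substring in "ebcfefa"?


Input: "ebcfefa"
Checking substrings for palindromes:
  [3:6] "fef" (len 3) => palindrome
Longest palindromic substring: "fef" with length 3

3


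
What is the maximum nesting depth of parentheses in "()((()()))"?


Input: "()((()()))"
Tracking depth:
  Position 0 '(': depth becomes 1
  Position 1 ')': depth becomes 0
  Position 2 '(': depth becomes 1
  Position 3 '(': depth becomes 2
  Position 4 '(': depth becomes 3
  Position 5 ')': depth becomes 2
  Position 6 '(': depth becomes 3
  Position 7 ')': depth becomes 2
  Position 8 ')': depth becomes 1
  Position 9 ')': depth becomes 0
Maximum depth reached: 3

3


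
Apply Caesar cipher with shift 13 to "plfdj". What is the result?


Caesar cipher: shift "plfdj" by 13
  'p' (pos 15) + 13 = pos 2 = 'c'
  'l' (pos 11) + 13 = pos 24 = 'y'
  'f' (pos 5) + 13 = pos 18 = 's'
  'd' (pos 3) + 13 = pos 16 = 'q'
  'j' (pos 9) + 13 = pos 22 = 'w'
Result: cysqw

cysqw


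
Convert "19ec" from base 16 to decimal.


Input: "19ec" in base 16
Positional expansion:
  Digit '1' (value 1) x 16^3 = 4096
  Digit '9' (value 9) x 16^2 = 2304
  Digit 'e' (value 14) x 16^1 = 224
  Digit 'c' (value 12) x 16^0 = 12
Sum = 6636

6636


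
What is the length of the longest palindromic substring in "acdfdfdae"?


Input: "acdfdfdae"
Checking substrings for palindromes:
  [2:7] "dfdfd" (len 5) => palindrome
  [2:5] "dfd" (len 3) => palindrome
  [3:6] "fdf" (len 3) => palindrome
  [4:7] "dfd" (len 3) => palindrome
Longest palindromic substring: "dfdfd" with length 5

5


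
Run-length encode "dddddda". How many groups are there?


Input: dddddda
Scanning for consecutive runs:
  Group 1: 'd' x 6 (positions 0-5)
  Group 2: 'a' x 1 (positions 6-6)
Total groups: 2

2


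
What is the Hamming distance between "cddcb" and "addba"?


Comparing "cddcb" and "addba" position by position:
  Position 0: 'c' vs 'a' => differ
  Position 1: 'd' vs 'd' => same
  Position 2: 'd' vs 'd' => same
  Position 3: 'c' vs 'b' => differ
  Position 4: 'b' vs 'a' => differ
Total differences (Hamming distance): 3

3


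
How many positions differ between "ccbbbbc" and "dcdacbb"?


Comparing "ccbbbbc" and "dcdacbb" position by position:
  Position 0: 'c' vs 'd' => DIFFER
  Position 1: 'c' vs 'c' => same
  Position 2: 'b' vs 'd' => DIFFER
  Position 3: 'b' vs 'a' => DIFFER
  Position 4: 'b' vs 'c' => DIFFER
  Position 5: 'b' vs 'b' => same
  Position 6: 'c' vs 'b' => DIFFER
Positions that differ: 5

5


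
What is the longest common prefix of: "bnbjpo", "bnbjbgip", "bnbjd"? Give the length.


Words: bnbjpo, bnbjbgip, bnbjd
  Position 0: all 'b' => match
  Position 1: all 'n' => match
  Position 2: all 'b' => match
  Position 3: all 'j' => match
  Position 4: ('p', 'b', 'd') => mismatch, stop
LCP = "bnbj" (length 4)

4


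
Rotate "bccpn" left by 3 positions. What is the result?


Input: "bccpn", rotate left by 3
First 3 characters: "bcc"
Remaining characters: "pn"
Concatenate remaining + first: "pn" + "bcc" = "pnbcc"

pnbcc


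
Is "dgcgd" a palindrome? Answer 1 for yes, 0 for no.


Input: dgcgd
Reversed: dgcgd
  Compare pos 0 ('d') with pos 4 ('d'): match
  Compare pos 1 ('g') with pos 3 ('g'): match
Result: palindrome

1


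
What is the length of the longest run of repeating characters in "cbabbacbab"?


Input: "cbabbacbab"
Scanning for longest run:
  Position 1 ('b'): new char, reset run to 1
  Position 2 ('a'): new char, reset run to 1
  Position 3 ('b'): new char, reset run to 1
  Position 4 ('b'): continues run of 'b', length=2
  Position 5 ('a'): new char, reset run to 1
  Position 6 ('c'): new char, reset run to 1
  Position 7 ('b'): new char, reset run to 1
  Position 8 ('a'): new char, reset run to 1
  Position 9 ('b'): new char, reset run to 1
Longest run: 'b' with length 2

2


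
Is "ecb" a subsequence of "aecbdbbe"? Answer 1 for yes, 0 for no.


Check if "ecb" is a subsequence of "aecbdbbe"
Greedy scan:
  Position 0 ('a'): no match needed
  Position 1 ('e'): matches sub[0] = 'e'
  Position 2 ('c'): matches sub[1] = 'c'
  Position 3 ('b'): matches sub[2] = 'b'
  Position 4 ('d'): no match needed
  Position 5 ('b'): no match needed
  Position 6 ('b'): no match needed
  Position 7 ('e'): no match needed
All 3 characters matched => is a subsequence

1


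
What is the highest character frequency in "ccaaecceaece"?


Input: ccaaecceaece
Character counts:
  'a': 3
  'c': 5
  'e': 4
Maximum frequency: 5

5


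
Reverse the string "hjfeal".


Input: hjfeal
Reading characters right to left:
  Position 5: 'l'
  Position 4: 'a'
  Position 3: 'e'
  Position 2: 'f'
  Position 1: 'j'
  Position 0: 'h'
Reversed: laefjh

laefjh


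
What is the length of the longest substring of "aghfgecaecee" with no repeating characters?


Input: "aghfgecaecee"
Sliding window (track last position of each char):
  Position 0 ('a'): window [0,0] length 1 -- new best
  Position 1 ('g'): window [0,1] length 2 -- new best
  Position 2 ('h'): window [0,2] length 3 -- new best
  Position 3 ('f'): window [0,3] length 4 -- new best
  Position 4 ('g'): repeat (last at 1), move window start to 2
  Position 4 ('g'): window [2,4] length 3
  Position 5 ('e'): window [2,5] length 4
  Position 6 ('c'): window [2,6] length 5 -- new best
  Position 7 ('a'): window [2,7] length 6 -- new best
  Position 8 ('e'): repeat (last at 5), move window start to 6
  Position 8 ('e'): window [6,8] length 3
  Position 9 ('c'): repeat (last at 6), move window start to 7
  Position 9 ('c'): window [7,9] length 3
  Position 10 ('e'): repeat (last at 8), move window start to 9
  Position 10 ('e'): window [9,10] length 2
  Position 11 ('e'): repeat (last at 10), move window start to 11
  Position 11 ('e'): window [11,11] length 1
Longest substring with no repeats: "hfgeca" with length 6

6


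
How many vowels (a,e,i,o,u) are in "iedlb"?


Input: iedlb
Checking each character:
  'i' at position 0: vowel (running total: 1)
  'e' at position 1: vowel (running total: 2)
  'd' at position 2: consonant
  'l' at position 3: consonant
  'b' at position 4: consonant
Total vowels: 2

2


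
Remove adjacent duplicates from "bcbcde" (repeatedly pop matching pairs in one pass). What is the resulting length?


Input: bcbcde
Stack-based adjacent duplicate removal:
  Read 'b': push. Stack: b
  Read 'c': push. Stack: bc
  Read 'b': push. Stack: bcb
  Read 'c': push. Stack: bcbc
  Read 'd': push. Stack: bcbcd
  Read 'e': push. Stack: bcbcde
Final stack: "bcbcde" (length 6)

6


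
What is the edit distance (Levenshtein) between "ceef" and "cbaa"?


Computing edit distance: "ceef" -> "cbaa"
DP table:
           c    b    a    a
      0    1    2    3    4
  c   1    0    1    2    3
  e   2    1    1    2    3
  e   3    2    2    2    3
  f   4    3    3    3    3
Edit distance = dp[4][4] = 3

3


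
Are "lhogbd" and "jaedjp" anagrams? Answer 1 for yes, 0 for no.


Strings: "lhogbd", "jaedjp"
Sorted first:  bdghlo
Sorted second: adejjp
Differ at position 0: 'b' vs 'a' => not anagrams

0


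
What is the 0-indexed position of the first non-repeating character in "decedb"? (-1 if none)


Input: decedb
Character frequencies:
  'b': 1
  'c': 1
  'd': 2
  'e': 2
Scanning left to right for freq == 1:
  Position 0 ('d'): freq=2, skip
  Position 1 ('e'): freq=2, skip
  Position 2 ('c'): unique! => answer = 2

2


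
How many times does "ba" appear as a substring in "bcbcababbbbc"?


Searching for "ba" in "bcbcababbbbc"
Scanning each position:
  Position 0: "bc" => no
  Position 1: "cb" => no
  Position 2: "bc" => no
  Position 3: "ca" => no
  Position 4: "ab" => no
  Position 5: "ba" => MATCH
  Position 6: "ab" => no
  Position 7: "bb" => no
  Position 8: "bb" => no
  Position 9: "bb" => no
  Position 10: "bc" => no
Total occurrences: 1

1


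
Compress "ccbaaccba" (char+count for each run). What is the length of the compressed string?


Input: ccbaaccba
Runs:
  'c' x 2 => "c2"
  'b' x 1 => "b1"
  'a' x 2 => "a2"
  'c' x 2 => "c2"
  'b' x 1 => "b1"
  'a' x 1 => "a1"
Compressed: "c2b1a2c2b1a1"
Compressed length: 12

12


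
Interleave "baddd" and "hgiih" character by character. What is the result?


Interleaving "baddd" and "hgiih":
  Position 0: 'b' from first, 'h' from second => "bh"
  Position 1: 'a' from first, 'g' from second => "ag"
  Position 2: 'd' from first, 'i' from second => "di"
  Position 3: 'd' from first, 'i' from second => "di"
  Position 4: 'd' from first, 'h' from second => "dh"
Result: bhagdididh

bhagdididh


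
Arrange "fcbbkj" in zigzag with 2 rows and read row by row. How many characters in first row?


Zigzag "fcbbkj" into 2 rows:
Placing characters:
  'f' => row 0
  'c' => row 1
  'b' => row 0
  'b' => row 1
  'k' => row 0
  'j' => row 1
Rows:
  Row 0: "fbk"
  Row 1: "cbj"
First row length: 3

3


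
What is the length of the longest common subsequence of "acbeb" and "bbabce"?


LCS of "acbeb" and "bbabce"
DP table:
           b    b    a    b    c    e
      0    0    0    0    0    0    0
  a   0    0    0    1    1    1    1
  c   0    0    0    1    1    2    2
  b   0    1    1    1    2    2    2
  e   0    1    1    1    2    2    3
  b   0    1    2    2    2    2    3
LCS length = dp[5][6] = 3

3


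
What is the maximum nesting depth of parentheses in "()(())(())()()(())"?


Input: "()(())(())()()(())"
Tracking depth:
  Position 0 '(': depth becomes 1
  Position 1 ')': depth becomes 0
  Position 2 '(': depth becomes 1
  Position 3 '(': depth becomes 2
  Position 4 ')': depth becomes 1
  Position 5 ')': depth becomes 0
  Position 6 '(': depth becomes 1
  Position 7 '(': depth becomes 2
  Position 8 ')': depth becomes 1
  Position 9 ')': depth becomes 0
  Position 10 '(': depth becomes 1
  Position 11 ')': depth becomes 0
  Position 12 '(': depth becomes 1
  Position 13 ')': depth becomes 0
  Position 14 '(': depth becomes 1
  Position 15 '(': depth becomes 2
  Position 16 ')': depth becomes 1
  Position 17 ')': depth becomes 0
Maximum depth reached: 2

2


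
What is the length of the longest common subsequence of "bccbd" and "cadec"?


LCS of "bccbd" and "cadec"
DP table:
           c    a    d    e    c
      0    0    0    0    0    0
  b   0    0    0    0    0    0
  c   0    1    1    1    1    1
  c   0    1    1    1    1    2
  b   0    1    1    1    1    2
  d   0    1    1    2    2    2
LCS length = dp[5][5] = 2

2


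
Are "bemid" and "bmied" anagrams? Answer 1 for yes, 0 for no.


Strings: "bemid", "bmied"
Sorted first:  bdeim
Sorted second: bdeim
Sorted forms match => anagrams

1


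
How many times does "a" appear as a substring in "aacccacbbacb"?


Searching for "a" in "aacccacbbacb"
Scanning each position:
  Position 0: "a" => MATCH
  Position 1: "a" => MATCH
  Position 2: "c" => no
  Position 3: "c" => no
  Position 4: "c" => no
  Position 5: "a" => MATCH
  Position 6: "c" => no
  Position 7: "b" => no
  Position 8: "b" => no
  Position 9: "a" => MATCH
  Position 10: "c" => no
  Position 11: "b" => no
Total occurrences: 4

4


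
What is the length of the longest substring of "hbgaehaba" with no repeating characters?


Input: "hbgaehaba"
Sliding window (track last position of each char):
  Position 0 ('h'): window [0,0] length 1 -- new best
  Position 1 ('b'): window [0,1] length 2 -- new best
  Position 2 ('g'): window [0,2] length 3 -- new best
  Position 3 ('a'): window [0,3] length 4 -- new best
  Position 4 ('e'): window [0,4] length 5 -- new best
  Position 5 ('h'): repeat (last at 0), move window start to 1
  Position 5 ('h'): window [1,5] length 5
  Position 6 ('a'): repeat (last at 3), move window start to 4
  Position 6 ('a'): window [4,6] length 3
  Position 7 ('b'): window [4,7] length 4
  Position 8 ('a'): repeat (last at 6), move window start to 7
  Position 8 ('a'): window [7,8] length 2
Longest substring with no repeats: "hbgae" with length 5

5


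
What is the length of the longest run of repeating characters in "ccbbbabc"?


Input: "ccbbbabc"
Scanning for longest run:
  Position 1 ('c'): continues run of 'c', length=2
  Position 2 ('b'): new char, reset run to 1
  Position 3 ('b'): continues run of 'b', length=2
  Position 4 ('b'): continues run of 'b', length=3
  Position 5 ('a'): new char, reset run to 1
  Position 6 ('b'): new char, reset run to 1
  Position 7 ('c'): new char, reset run to 1
Longest run: 'b' with length 3

3


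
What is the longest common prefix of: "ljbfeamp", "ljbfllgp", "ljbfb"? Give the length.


Words: ljbfeamp, ljbfllgp, ljbfb
  Position 0: all 'l' => match
  Position 1: all 'j' => match
  Position 2: all 'b' => match
  Position 3: all 'f' => match
  Position 4: ('e', 'l', 'b') => mismatch, stop
LCP = "ljbf" (length 4)

4
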